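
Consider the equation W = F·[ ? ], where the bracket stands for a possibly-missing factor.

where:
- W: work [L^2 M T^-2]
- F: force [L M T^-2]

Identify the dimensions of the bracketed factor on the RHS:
[L] — length (e.g. a distance d)

W has dimensions [L^2 M T^-2]; F has dimensions [L M T^-2].
The bracketed factor must supply [L^2 M T^-2] / [L M T^-2] = [L].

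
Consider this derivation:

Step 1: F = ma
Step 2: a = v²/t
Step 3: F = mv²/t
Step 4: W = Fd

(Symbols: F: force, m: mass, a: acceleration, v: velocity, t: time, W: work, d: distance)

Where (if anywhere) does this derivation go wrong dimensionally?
Step 2

Step 1: F = ma → LHS [L M T^-2], RHS [L M T^-2] ✓
Step 2: a = v²/t → LHS [L T^-2], RHS [L^2 T^-3] ✗

The first dimensional inconsistency appears in step 2: a = v²/t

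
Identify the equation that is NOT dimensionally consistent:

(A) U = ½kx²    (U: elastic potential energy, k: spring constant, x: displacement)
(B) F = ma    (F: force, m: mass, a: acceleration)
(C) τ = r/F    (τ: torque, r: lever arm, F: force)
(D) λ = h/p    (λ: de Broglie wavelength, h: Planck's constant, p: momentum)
(C) τ = r/F

The equation (C) τ = r/F is dimensionally incorrect.

LHS (τ): [L^2 M T^-2]
RHS (r/F): [M^-1 T^2] ✗

The dimensions do not match. The other three equations balance.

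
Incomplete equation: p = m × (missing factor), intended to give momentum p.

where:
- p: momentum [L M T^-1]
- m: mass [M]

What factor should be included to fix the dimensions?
v (velocity), dimensions [L T^-1]

p has dimensions [L M T^-1] and m has dimensions [M].
The missing factor must have dimensions [L M T^-1] / [M] = [L T^-1], i.e. velocity (v).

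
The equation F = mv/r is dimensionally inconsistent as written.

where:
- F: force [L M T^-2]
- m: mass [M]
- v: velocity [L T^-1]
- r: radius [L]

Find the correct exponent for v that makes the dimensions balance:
The exponent of v should be 2: F = mv^2/r

The LHS F has dimensions [L M T^-2]; v has dimensions [L T^-1].
As written, the RHS mv/r (exponent 1 on v) has dimensions [M T^-1], which does not match.
With exponent 2, the RHS mv^2/r has dimensions [L M T^-2], matching the LHS.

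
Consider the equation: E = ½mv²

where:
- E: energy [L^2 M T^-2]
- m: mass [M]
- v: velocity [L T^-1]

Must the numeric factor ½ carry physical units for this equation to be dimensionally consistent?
No

E has dimensions [L^2 M T^-2] and mv² already has dimensions [L^2 M T^-2], so the equation balances without ½ contributing any dimensions. ½ is a pure (dimensionless) number; changing or removing it would not affect dimensional consistency.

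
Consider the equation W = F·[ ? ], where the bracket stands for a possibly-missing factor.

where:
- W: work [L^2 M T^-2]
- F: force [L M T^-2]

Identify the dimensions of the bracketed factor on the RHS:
[L] — length (e.g. a distance d)

W has dimensions [L^2 M T^-2]; F has dimensions [L M T^-2].
The bracketed factor must supply [L^2 M T^-2] / [L M T^-2] = [L].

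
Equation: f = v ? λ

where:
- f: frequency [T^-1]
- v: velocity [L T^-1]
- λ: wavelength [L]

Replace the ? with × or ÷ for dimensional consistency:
division (÷): f = v ÷ λ

f [T^-1]; v [L T^-1]; λ [L].
v × λ → [L^2 T^-1] ✗
v ÷ λ → [T^-1] ✓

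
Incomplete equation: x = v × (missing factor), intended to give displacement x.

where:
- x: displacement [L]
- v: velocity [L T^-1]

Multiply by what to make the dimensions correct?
t (time), dimensions [T]

x has dimensions [L] and v has dimensions [L T^-1].
The missing factor must have dimensions [L] / [L T^-1] = [T], i.e. time (t).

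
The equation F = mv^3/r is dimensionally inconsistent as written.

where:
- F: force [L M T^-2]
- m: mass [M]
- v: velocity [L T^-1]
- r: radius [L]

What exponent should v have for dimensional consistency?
The exponent of v should be 2: F = mv^2/r

The LHS F has dimensions [L M T^-2]; v has dimensions [L T^-1].
As written, the RHS mv^3/r (exponent 3 on v) has dimensions [L^2 M T^-3], which does not match.
With exponent 2, the RHS mv^2/r has dimensions [L M T^-2], matching the LHS.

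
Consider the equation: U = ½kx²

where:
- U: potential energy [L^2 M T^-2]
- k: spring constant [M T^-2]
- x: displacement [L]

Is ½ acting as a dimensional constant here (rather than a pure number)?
No

U has dimensions [L^2 M T^-2] and kx² already has dimensions [L^2 M T^-2], so the equation balances without ½ contributing any dimensions. ½ is a pure (dimensionless) number; changing or removing it would not affect dimensional consistency.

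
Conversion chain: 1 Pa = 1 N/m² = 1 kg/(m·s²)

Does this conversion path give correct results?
The chain is correct (no errors).

Correct: Pascal is Newton per square meter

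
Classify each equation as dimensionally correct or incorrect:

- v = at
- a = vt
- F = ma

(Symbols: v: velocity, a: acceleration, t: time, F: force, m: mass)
Dimensionally correct: v = at, F = ma
Dimensionally incorrect: a = vt
Ordered (correct first, then incorrect): v = at, F = ma, a = vt

- v = at: LHS [L T^-1], RHS [L T^-1] → correct ✓
- a = vt: LHS [L T^-2], RHS [L] → incorrect ✗
- F = ma: LHS [L M T^-2], RHS [L M T^-2] → correct ✓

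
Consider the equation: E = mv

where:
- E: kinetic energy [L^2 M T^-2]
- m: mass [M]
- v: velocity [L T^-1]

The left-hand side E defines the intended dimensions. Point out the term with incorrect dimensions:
The right-hand side term mv

E has dimensions [L^2 M T^-2], but mv has dimensions [L M T^-1], so the term mv is dimensionally wrong for E.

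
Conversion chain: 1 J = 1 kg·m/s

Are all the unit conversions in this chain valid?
The chain is incorrect (it contains an error).

Incorrect: Joule is kg·m²/s², not kg·m/s (that is momentum)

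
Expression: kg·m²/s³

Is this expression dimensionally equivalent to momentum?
No

The expression kg·m²/s³ has dimensions [L^2 M T^-3], but momentum has dimensions [L M T^-1].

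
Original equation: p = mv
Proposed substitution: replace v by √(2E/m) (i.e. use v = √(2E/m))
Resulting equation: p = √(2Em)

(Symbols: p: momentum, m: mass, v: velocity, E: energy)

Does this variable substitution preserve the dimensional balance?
Yes

[v] = [L T^-1] and [√(2E/m)] = [L T^-1]. These match, so the substitution replaces a quantity by one of the same dimensions and the result p = √(2Em) has LHS [L M T^-1] vs RHS [L M T^-1] — still consistent.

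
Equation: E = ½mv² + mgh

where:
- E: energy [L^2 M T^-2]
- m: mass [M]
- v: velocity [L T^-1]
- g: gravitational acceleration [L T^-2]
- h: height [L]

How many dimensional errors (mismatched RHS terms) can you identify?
0

LHS E: [L^2 M T^-2]
- ½mv²: [L^2 M T^-2] ✓
- mgh: [L^2 M T^-2] ✓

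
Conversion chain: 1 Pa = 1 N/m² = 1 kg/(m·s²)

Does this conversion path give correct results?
The chain is correct (no errors).

Correct: Pascal is Newton per square meter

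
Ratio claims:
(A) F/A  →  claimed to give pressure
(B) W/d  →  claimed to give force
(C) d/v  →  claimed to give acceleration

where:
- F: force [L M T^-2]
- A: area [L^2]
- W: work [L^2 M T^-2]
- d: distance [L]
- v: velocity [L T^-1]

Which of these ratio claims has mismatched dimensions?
(C) d/v does not give acceleration

(A) F/A: [L^-1 M T^-2] = pressure [L^-1 M T^-2] ✓
(B) W/d: [L M T^-2] = force [L M T^-2] ✓
(C) d/v: [T] ≠ acceleration [L T^-2] ✗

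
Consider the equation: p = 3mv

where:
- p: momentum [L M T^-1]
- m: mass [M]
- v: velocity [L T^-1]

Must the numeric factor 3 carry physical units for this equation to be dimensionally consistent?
No

p has dimensions [L M T^-1] and mv already has dimensions [L M T^-1], so the equation balances without 3 contributing any dimensions. 3 is a pure (dimensionless) number; changing or removing it would not affect dimensional consistency.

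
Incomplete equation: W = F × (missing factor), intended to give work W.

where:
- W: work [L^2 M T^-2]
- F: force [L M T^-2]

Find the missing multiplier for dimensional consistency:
d (distance), dimensions [L]

W has dimensions [L^2 M T^-2] and F has dimensions [L M T^-2].
The missing factor must have dimensions [L^2 M T^-2] / [L M T^-2] = [L], i.e. distance (d).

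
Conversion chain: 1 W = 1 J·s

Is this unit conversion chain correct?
The chain is incorrect (it contains an error).

Incorrect: Watt is J/s, not J·s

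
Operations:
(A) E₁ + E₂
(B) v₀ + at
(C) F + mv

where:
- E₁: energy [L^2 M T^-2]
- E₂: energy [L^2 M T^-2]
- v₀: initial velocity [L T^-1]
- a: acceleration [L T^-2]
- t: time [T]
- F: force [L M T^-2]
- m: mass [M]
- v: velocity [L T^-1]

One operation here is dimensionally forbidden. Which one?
(C) F + mv

(A) E₁ + E₂: E₁ [L^2 M T^-2] and E₂ [L^2 M T^-2] — same dimensions ✓
(B) v₀ + at: v₀ [L T^-1] and at [L T^-1] — same dimensions ✓
(C) F + mv: F [L M T^-2] and mv [L M T^-1] — different dimensions cannot be added/subtracted ✗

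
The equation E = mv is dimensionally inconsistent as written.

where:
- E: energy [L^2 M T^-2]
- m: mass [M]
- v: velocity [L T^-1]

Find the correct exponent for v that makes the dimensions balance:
The exponent of v should be 2: E = mv^2

The LHS E has dimensions [L^2 M T^-2]; v has dimensions [L T^-1].
As written, the RHS mv (exponent 1 on v) has dimensions [L M T^-1], which does not match.
With exponent 2, the RHS mv^2 has dimensions [L^2 M T^-2], matching the LHS.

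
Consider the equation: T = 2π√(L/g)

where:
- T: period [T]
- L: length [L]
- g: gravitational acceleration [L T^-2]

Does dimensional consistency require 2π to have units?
No

T has dimensions [T] and √(L/g) already has dimensions [T], so the equation balances without 2π contributing any dimensions. 2π is a pure (dimensionless) number; changing or removing it would not affect dimensional consistency.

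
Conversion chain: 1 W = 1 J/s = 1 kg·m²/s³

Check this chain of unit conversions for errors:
The chain is correct (no errors).

Correct: Watt is Joule per second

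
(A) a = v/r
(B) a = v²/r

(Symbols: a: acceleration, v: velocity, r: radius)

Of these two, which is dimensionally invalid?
(A)

(A) a = v/r: LHS [L T^-2], RHS [T^-1] ✗
(B) a = v²/r: LHS [L T^-2], RHS [L T^-2] ✓

Expression (A) a = v/r is dimensionally incorrect.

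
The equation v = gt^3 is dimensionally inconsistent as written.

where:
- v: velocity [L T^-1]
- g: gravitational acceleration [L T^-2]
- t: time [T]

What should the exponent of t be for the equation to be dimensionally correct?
The exponent of t should be 1: v = gt

The LHS v has dimensions [L T^-1]; t has dimensions [T].
As written, the RHS gt^3 (exponent 3 on t) has dimensions [L T], which does not match.
With exponent 1, the RHS gt has dimensions [L T^-1], matching the LHS.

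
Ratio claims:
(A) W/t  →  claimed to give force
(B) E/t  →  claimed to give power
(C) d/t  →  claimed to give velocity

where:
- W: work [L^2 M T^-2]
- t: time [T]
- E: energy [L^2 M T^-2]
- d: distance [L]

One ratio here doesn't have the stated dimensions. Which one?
(A) W/t does not give force

(A) W/t: [L^2 M T^-3] ≠ force [L M T^-2] ✗
(B) E/t: [L^2 M T^-3] = power [L^2 M T^-3] ✓
(C) d/t: [L T^-1] = velocity [L T^-1] ✓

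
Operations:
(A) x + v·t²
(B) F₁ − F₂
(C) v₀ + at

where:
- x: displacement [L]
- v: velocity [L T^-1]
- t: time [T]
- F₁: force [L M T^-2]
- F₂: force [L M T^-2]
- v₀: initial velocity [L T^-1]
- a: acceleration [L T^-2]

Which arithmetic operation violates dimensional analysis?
(A) x + v·t²

(A) x + v·t²: x [L] and v·t² [L T] — different dimensions cannot be added/subtracted ✗
(B) F₁ − F₂: F₁ [L M T^-2] and F₂ [L M T^-2] — same dimensions ✓
(C) v₀ + at: v₀ [L T^-1] and at [L T^-1] — same dimensions ✓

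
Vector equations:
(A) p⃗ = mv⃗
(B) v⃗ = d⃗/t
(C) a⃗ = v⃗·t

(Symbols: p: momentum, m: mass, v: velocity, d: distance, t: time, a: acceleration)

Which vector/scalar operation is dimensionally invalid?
(C) a⃗ = v⃗·t

(A) p⃗ = mv⃗: LHS [L M T^-1], RHS [L M T^-1] ✓ — mass (scalar) times velocity (vector)
(B) v⃗ = d⃗/t: LHS [L T^-1], RHS [L T^-1] ✓ — displacement (vector) divided by time (scalar)
(C) a⃗ = v⃗·t: LHS [L T^-2], RHS [L] ✗ — acceleration is velocity per time; should be v⃗/t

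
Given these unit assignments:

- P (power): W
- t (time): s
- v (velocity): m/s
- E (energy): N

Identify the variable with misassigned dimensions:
E

The variable E (energy) should have units J, not N.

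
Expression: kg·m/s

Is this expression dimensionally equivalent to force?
No

The expression kg·m/s has dimensions [L M T^-1], but force has dimensions [L M T^-2].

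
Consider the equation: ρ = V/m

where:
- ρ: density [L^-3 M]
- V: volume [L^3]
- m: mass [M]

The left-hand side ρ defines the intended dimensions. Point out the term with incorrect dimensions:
The right-hand side term V/m

ρ has dimensions [L^-3 M], but V/m has dimensions [L^3 M^-1], so the term V/m is dimensionally wrong for ρ.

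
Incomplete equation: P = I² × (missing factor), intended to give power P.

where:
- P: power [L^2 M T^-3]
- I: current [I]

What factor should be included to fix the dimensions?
R (resistance), dimensions [I^-2 L^2 M T^-3]

P has dimensions [L^2 M T^-3] and I² has dimensions [I^2].
The missing factor must have dimensions [L^2 M T^-3] / [I^2] = [I^-2 L^2 M T^-3], i.e. resistance (R).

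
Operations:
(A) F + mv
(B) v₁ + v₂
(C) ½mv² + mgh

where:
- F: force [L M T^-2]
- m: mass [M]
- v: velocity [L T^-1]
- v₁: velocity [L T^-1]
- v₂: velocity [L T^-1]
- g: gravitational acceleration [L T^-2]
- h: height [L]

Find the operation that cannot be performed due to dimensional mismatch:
(A) F + mv

(A) F + mv: F [L M T^-2] and mv [L M T^-1] — different dimensions cannot be added/subtracted ✗
(B) v₁ + v₂: v₁ [L T^-1] and v₂ [L T^-1] — same dimensions ✓
(C) ½mv² + mgh: ½mv² [L^2 M T^-2] and mgh [L^2 M T^-2] — same dimensions ✓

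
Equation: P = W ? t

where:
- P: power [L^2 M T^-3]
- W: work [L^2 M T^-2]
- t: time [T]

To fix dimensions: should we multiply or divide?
division (÷): P = W ÷ t

P [L^2 M T^-3]; W [L^2 M T^-2]; t [T].
W × t → [L^2 M T^-1] ✗
W ÷ t → [L^2 M T^-3] ✓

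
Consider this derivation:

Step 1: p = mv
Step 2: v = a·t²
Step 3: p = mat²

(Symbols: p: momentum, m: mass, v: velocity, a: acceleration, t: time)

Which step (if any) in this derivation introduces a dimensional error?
Step 2

Step 1: p = mv → LHS [L M T^-1], RHS [L M T^-1] ✓
Step 2: v = a·t² → LHS [L T^-1], RHS [L] ✗

The first dimensional inconsistency appears in step 2: v = a·t²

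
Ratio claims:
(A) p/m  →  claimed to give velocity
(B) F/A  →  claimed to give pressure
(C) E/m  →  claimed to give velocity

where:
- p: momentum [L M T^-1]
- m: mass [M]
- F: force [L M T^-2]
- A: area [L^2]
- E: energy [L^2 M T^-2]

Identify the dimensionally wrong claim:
(C) E/m does not give velocity

(A) p/m: [L T^-1] = velocity [L T^-1] ✓
(B) F/A: [L^-1 M T^-2] = pressure [L^-1 M T^-2] ✓
(C) E/m: [L^2 T^-2] ≠ velocity [L T^-1] ✗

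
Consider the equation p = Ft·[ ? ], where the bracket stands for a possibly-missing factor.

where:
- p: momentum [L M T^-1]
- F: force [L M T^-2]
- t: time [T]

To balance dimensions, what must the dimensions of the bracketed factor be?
Nothing is missing — the bracketed factor must be dimensionless.

p has dimensions [L M T^-1] and Ft already has dimensions [L M T^-1], so p = Ft is dimensionally complete.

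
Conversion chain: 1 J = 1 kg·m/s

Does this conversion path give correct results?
The chain is incorrect (it contains an error).

Incorrect: Joule is kg·m²/s², not kg·m/s (that is momentum)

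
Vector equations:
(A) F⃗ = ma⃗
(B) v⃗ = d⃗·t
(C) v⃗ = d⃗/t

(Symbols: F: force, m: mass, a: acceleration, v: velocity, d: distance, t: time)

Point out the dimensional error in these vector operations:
(B) v⃗ = d⃗·t

(A) F⃗ = ma⃗: LHS [L M T^-2], RHS [L M T^-2] ✓ — Force and acceleration are vectors, mass is a scalar
(B) v⃗ = d⃗·t: LHS [L T^-1], RHS [L T] ✗ — velocity is displacement per time; should be d⃗/t
(C) v⃗ = d⃗/t: LHS [L T^-1], RHS [L T^-1] ✓ — displacement (vector) divided by time (scalar)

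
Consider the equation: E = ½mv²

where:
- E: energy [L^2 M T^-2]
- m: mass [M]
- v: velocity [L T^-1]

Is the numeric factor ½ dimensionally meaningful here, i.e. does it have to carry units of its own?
No

E has dimensions [L^2 M T^-2] and mv² already has dimensions [L^2 M T^-2], so the equation balances without ½ contributing any dimensions. ½ is a pure (dimensionless) number; changing or removing it would not affect dimensional consistency.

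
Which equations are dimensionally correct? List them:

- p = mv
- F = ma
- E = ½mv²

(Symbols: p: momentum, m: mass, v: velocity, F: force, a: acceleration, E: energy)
Dimensionally correct: p = mv, F = ma, E = ½mv²
Dimensionally incorrect: none
Ordered (correct first, then incorrect): p = mv, F = ma, E = ½mv²

- p = mv: LHS [L M T^-1], RHS [L M T^-1] → correct ✓
- F = ma: LHS [L M T^-2], RHS [L M T^-2] → correct ✓
- E = ½mv²: LHS [L^2 M T^-2], RHS [L^2 M T^-2] → correct ✓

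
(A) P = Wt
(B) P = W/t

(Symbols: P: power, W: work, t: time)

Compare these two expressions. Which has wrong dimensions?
(A)

(A) P = Wt: LHS [L^2 M T^-3], RHS [L^2 M T^-1] ✗
(B) P = W/t: LHS [L^2 M T^-3], RHS [L^2 M T^-3] ✓

Expression (A) P = Wt is dimensionally incorrect.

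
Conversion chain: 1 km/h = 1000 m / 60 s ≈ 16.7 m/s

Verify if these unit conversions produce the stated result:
The chain is incorrect (it contains an error).

Incorrect: 1 h = 3600 s, not 60 s (1 km/h ≈ 0.278 m/s)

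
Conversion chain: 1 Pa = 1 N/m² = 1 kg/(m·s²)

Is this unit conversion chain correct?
The chain is correct (no errors).

Correct: Pascal is Newton per square meter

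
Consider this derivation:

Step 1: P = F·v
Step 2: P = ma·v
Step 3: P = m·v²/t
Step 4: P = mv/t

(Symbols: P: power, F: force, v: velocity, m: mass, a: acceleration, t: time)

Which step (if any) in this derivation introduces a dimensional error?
Step 4

Step 1: P = F·v → LHS [L^2 M T^-3], RHS [L^2 M T^-3] ✓
Step 2: P = ma·v → LHS [L^2 M T^-3], RHS [L^2 M T^-3] ✓
Step 3: P = m·v²/t → LHS [L^2 M T^-3], RHS [L^2 M T^-3] ✓
Step 4: P = mv/t → LHS [L^2 M T^-3], RHS [L M T^-2] ✗

The first dimensional inconsistency appears in step 4: P = mv/t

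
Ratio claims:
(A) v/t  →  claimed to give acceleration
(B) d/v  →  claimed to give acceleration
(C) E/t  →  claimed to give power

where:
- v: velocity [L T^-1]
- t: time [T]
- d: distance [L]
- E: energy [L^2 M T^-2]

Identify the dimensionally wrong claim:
(B) d/v does not give acceleration

(A) v/t: [L T^-2] = acceleration [L T^-2] ✓
(B) d/v: [T] ≠ acceleration [L T^-2] ✗
(C) E/t: [L^2 M T^-3] = power [L^2 M T^-3] ✓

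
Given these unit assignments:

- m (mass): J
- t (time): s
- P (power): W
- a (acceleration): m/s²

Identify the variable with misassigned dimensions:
m

The variable m (mass) should have units kg, not J.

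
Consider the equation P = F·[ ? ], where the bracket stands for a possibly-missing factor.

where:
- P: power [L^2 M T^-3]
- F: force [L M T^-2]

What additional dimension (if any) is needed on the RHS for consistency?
[L T^-1] — velocity (e.g. v)

P has dimensions [L^2 M T^-3]; F has dimensions [L M T^-2].
The bracketed factor must supply [L^2 M T^-3] / [L M T^-2] = [L T^-1].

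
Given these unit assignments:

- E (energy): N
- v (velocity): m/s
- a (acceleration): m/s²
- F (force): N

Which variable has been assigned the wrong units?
E

The variable E (energy) should have units J, not N.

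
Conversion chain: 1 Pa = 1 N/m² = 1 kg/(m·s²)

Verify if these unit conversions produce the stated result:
The chain is correct (no errors).

Correct: Pascal is Newton per square meter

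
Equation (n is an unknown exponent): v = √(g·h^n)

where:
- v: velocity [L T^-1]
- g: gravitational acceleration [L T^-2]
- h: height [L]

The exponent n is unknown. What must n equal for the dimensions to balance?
n = 1

v has dimensions [L T^-1]; h has dimensions [L].
With n = 1: √(g·h^1) has dimensions [L T^-1], matching the LHS ✓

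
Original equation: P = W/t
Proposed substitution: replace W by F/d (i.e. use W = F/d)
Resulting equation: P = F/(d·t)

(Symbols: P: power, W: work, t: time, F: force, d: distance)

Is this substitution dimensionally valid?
No

[W] = [L^2 M T^-2] and [F/d] = [M T^-2]. These differ, so the substitution replaces a quantity by one of different dimensions and the result P = F/(d·t) has LHS [L^2 M T^-3] vs RHS [M T^-3] — inconsistent.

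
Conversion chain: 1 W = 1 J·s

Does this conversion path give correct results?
The chain is incorrect (it contains an error).

Incorrect: Watt is J/s, not J·s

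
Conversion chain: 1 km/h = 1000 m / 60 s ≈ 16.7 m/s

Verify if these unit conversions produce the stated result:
The chain is incorrect (it contains an error).

Incorrect: 1 h = 3600 s, not 60 s (1 km/h ≈ 0.278 m/s)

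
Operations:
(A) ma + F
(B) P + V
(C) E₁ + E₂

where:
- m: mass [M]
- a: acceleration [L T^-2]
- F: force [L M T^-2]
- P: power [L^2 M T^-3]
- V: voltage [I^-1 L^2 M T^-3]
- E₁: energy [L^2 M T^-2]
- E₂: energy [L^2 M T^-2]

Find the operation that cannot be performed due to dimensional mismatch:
(B) P + V

(A) ma + F: ma [L M T^-2] and F [L M T^-2] — same dimensions ✓
(B) P + V: P [L^2 M T^-3] and V [I^-1 L^2 M T^-3] — different dimensions cannot be added/subtracted ✗
(C) E₁ + E₂: E₁ [L^2 M T^-2] and E₂ [L^2 M T^-2] — same dimensions ✓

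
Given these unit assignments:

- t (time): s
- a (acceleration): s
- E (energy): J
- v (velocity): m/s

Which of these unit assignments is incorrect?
a

The variable a (acceleration) should have units m/s², not s.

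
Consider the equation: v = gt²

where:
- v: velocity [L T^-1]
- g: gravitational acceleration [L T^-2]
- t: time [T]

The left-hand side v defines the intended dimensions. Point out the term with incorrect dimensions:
The right-hand side term gt²

v has dimensions [L T^-1], but gt² has dimensions [L], so the term gt² is dimensionally wrong for v.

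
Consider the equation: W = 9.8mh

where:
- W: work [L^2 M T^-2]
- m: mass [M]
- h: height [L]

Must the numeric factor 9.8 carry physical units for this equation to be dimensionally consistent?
Yes

W has dimensions [L^2 M T^-2], while mh alone has dimensions [L M]. For the equation to balance, the factor 9.8 must carry dimensions [L T^-2] — it is a dimensional constant (a numerical value of a physical quantity with its units suppressed), not a pure number.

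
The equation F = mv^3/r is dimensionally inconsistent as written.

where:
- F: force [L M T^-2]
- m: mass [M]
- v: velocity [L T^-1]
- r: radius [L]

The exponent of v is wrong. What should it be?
The exponent of v should be 2: F = mv^2/r

The LHS F has dimensions [L M T^-2]; v has dimensions [L T^-1].
As written, the RHS mv^3/r (exponent 3 on v) has dimensions [L^2 M T^-3], which does not match.
With exponent 2, the RHS mv^2/r has dimensions [L M T^-2], matching the LHS.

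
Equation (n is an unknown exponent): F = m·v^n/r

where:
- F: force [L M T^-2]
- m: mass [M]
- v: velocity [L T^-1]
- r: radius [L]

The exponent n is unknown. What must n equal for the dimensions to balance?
n = 2

F has dimensions [L M T^-2]; v has dimensions [L T^-1].
The rest of the RHS has dimensions [L^-1 M], so v^n must supply [L^2 T^-2].
With n = 2: m·v^2/r has dimensions [L M T^-2], matching the LHS ✓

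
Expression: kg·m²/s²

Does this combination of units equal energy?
Yes

The expression kg·m²/s² has dimensions [L^2 M T^-2], which is exactly energy [L^2 M T^-2].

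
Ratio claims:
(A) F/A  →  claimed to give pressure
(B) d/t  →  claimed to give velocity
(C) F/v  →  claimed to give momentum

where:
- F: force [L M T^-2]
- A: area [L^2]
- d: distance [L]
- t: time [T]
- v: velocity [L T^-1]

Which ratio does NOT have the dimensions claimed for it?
(C) F/v does not give momentum

(A) F/A: [L^-1 M T^-2] = pressure [L^-1 M T^-2] ✓
(B) d/t: [L T^-1] = velocity [L T^-1] ✓
(C) F/v: [M T^-1] ≠ momentum [L M T^-1] ✗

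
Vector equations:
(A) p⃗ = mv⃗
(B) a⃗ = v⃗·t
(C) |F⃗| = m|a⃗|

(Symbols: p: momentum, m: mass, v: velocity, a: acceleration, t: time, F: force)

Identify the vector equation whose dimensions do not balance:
(B) a⃗ = v⃗·t

(A) p⃗ = mv⃗: LHS [L M T^-1], RHS [L M T^-1] ✓ — mass (scalar) times velocity (vector)
(B) a⃗ = v⃗·t: LHS [L T^-2], RHS [L] ✗ — acceleration is velocity per time; should be v⃗/t
(C) |F⃗| = m|a⃗|: LHS [L M T^-2], RHS [L M T^-2] ✓ — magnitudes of vectors are scalars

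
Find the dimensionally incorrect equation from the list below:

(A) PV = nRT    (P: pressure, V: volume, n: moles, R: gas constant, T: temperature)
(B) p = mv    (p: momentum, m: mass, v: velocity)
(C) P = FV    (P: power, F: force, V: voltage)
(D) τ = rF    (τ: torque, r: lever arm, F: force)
(C) P = FV

The equation (C) P = FV is dimensionally incorrect.

LHS (P): [L^2 M T^-3]
RHS (FV): [I^-1 L^3 M^2 T^-5] ✗

The dimensions do not match. The other three equations balance.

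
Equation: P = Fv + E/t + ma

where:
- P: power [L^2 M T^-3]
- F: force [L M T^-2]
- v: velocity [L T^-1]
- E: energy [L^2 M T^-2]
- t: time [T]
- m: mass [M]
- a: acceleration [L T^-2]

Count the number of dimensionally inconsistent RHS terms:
1

LHS P: [L^2 M T^-3]
- Fv: [L^2 M T^-3] ✓
- E/t: [L^2 M T^-3] ✓
- ma: [L M T^-2] ✗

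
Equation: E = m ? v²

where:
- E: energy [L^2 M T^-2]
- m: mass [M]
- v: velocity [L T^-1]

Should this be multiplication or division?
multiplication (×): E = m × v²

E [L^2 M T^-2]; m [M]; v² [L^2 T^-2].
m × v² → [L^2 M T^-2] ✓
m ÷ v² → [L^-2 M T^2] ✗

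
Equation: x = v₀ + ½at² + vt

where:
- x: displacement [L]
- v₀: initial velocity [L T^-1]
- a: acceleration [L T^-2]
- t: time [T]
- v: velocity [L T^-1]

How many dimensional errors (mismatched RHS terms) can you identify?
1

LHS x: [L]
- v₀: [L T^-1] ✗
- ½at²: [L] ✓
- vt: [L] ✓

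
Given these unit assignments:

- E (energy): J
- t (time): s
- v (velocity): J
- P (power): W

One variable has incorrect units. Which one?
v

The variable v (velocity) should have units m/s, not J.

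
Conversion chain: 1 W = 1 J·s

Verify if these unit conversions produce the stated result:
The chain is incorrect (it contains an error).

Incorrect: Watt is J/s, not J·s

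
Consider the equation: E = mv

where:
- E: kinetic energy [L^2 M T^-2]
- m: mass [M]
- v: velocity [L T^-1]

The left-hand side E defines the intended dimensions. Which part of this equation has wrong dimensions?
The right-hand side term mv

E has dimensions [L^2 M T^-2], but mv has dimensions [L M T^-1], so the term mv is dimensionally wrong for E.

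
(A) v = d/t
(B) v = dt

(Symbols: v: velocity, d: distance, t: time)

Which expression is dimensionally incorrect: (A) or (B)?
(B)

(A) v = d/t: LHS [L T^-1], RHS [L T^-1] ✓
(B) v = dt: LHS [L T^-1], RHS [L T] ✗

Expression (B) v = dt is dimensionally incorrect.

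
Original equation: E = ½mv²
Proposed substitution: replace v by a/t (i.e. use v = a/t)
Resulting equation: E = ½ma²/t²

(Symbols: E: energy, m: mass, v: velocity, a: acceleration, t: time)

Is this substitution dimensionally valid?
No

[v] = [L T^-1] and [a/t] = [L T^-3]. These differ, so the substitution replaces a quantity by one of different dimensions and the result E = ½ma²/t² has LHS [L^2 M T^-2] vs RHS [L^2 M T^-6] — inconsistent.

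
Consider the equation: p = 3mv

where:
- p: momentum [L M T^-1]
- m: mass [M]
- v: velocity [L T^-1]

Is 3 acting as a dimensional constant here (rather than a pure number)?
No

p has dimensions [L M T^-1] and mv already has dimensions [L M T^-1], so the equation balances without 3 contributing any dimensions. 3 is a pure (dimensionless) number; changing or removing it would not affect dimensional consistency.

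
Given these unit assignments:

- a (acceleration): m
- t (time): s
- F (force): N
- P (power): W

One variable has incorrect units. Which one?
a

The variable a (acceleration) should have units m/s², not m.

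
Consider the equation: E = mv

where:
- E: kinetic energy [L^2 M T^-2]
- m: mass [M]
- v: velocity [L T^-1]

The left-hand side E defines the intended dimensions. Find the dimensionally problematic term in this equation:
The right-hand side term mv

E has dimensions [L^2 M T^-2], but mv has dimensions [L M T^-1], so the term mv is dimensionally wrong for E.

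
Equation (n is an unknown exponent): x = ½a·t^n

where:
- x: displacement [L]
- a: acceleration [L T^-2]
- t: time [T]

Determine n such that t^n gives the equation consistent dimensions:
n = 2

x has dimensions [L]; t has dimensions [T].
The rest of the RHS has dimensions [L T^-2], so t^n must supply [T^2].
With n = 2: ½a·t^2 has dimensions [L], matching the LHS ✓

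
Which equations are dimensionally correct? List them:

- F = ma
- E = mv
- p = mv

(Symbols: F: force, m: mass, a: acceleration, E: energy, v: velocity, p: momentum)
Dimensionally correct: F = ma, p = mv
Dimensionally incorrect: E = mv
Ordered (correct first, then incorrect): F = ma, p = mv, E = mv

- F = ma: LHS [L M T^-2], RHS [L M T^-2] → correct ✓
- E = mv: LHS [L^2 M T^-2], RHS [L M T^-1] → incorrect ✗
- p = mv: LHS [L M T^-1], RHS [L M T^-1] → correct ✓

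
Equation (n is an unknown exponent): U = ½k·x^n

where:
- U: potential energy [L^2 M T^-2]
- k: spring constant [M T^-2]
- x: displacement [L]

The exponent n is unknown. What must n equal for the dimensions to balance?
n = 2

U has dimensions [L^2 M T^-2]; x has dimensions [L].
The rest of the RHS has dimensions [M T^-2], so x^n must supply [L^2].
With n = 2: ½k·x^2 has dimensions [L^2 M T^-2], matching the LHS ✓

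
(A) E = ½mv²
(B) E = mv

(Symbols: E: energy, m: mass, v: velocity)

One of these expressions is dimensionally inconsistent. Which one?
(B)

(A) E = ½mv²: LHS [L^2 M T^-2], RHS [L^2 M T^-2] ✓
(B) E = mv: LHS [L^2 M T^-2], RHS [L M T^-1] ✗

Expression (B) E = mv is dimensionally incorrect.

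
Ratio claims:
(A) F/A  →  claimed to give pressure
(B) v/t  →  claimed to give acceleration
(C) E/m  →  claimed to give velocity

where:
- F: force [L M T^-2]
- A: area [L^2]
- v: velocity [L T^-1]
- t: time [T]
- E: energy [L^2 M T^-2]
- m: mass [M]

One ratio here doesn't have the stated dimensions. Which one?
(C) E/m does not give velocity

(A) F/A: [L^-1 M T^-2] = pressure [L^-1 M T^-2] ✓
(B) v/t: [L T^-2] = acceleration [L T^-2] ✓
(C) E/m: [L^2 T^-2] ≠ velocity [L T^-1] ✗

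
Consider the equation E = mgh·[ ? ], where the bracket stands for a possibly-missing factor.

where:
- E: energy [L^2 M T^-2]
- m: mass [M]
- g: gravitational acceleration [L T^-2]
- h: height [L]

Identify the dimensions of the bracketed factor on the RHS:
Nothing is missing — the bracketed factor must be dimensionless.

E has dimensions [L^2 M T^-2] and mgh already has dimensions [L^2 M T^-2], so E = mgh is dimensionally complete.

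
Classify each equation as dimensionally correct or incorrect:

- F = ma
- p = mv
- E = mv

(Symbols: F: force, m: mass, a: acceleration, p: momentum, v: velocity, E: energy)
Dimensionally correct: F = ma, p = mv
Dimensionally incorrect: E = mv
Ordered (correct first, then incorrect): F = ma, p = mv, E = mv

- F = ma: LHS [L M T^-2], RHS [L M T^-2] → correct ✓
- p = mv: LHS [L M T^-1], RHS [L M T^-1] → correct ✓
- E = mv: LHS [L^2 M T^-2], RHS [L M T^-1] → incorrect ✗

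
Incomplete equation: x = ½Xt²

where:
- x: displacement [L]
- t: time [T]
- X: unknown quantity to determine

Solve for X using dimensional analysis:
X = a (acceleration), dimensions [L T^-2]

x has dimensions [L]; the rest of the RHS (½ t²) has dimensions [T^2].
So X must have dimensions [L T^-2] — X = a (acceleration).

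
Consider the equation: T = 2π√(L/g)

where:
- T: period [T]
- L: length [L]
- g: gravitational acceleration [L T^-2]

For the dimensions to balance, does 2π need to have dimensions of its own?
No

T has dimensions [T] and √(L/g) already has dimensions [T], so the equation balances without 2π contributing any dimensions. 2π is a pure (dimensionless) number; changing or removing it would not affect dimensional consistency.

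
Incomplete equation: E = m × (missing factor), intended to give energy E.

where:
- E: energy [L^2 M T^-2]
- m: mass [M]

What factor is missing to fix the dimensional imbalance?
v² (velocity squared), dimensions [L^2 T^-2]

E has dimensions [L^2 M T^-2] and m has dimensions [M].
The missing factor must have dimensions [L^2 M T^-2] / [M] = [L^2 T^-2], i.e. velocity squared (v²).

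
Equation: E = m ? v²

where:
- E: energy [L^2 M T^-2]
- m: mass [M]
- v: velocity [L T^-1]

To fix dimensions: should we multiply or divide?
multiplication (×): E = m × v²

E [L^2 M T^-2]; m [M]; v² [L^2 T^-2].
m × v² → [L^2 M T^-2] ✓
m ÷ v² → [L^-2 M T^2] ✗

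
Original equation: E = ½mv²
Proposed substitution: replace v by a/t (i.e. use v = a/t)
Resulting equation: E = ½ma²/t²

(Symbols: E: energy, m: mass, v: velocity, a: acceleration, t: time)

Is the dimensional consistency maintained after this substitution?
No

[v] = [L T^-1] and [a/t] = [L T^-3]. These differ, so the substitution replaces a quantity by one of different dimensions and the result E = ½ma²/t² has LHS [L^2 M T^-2] vs RHS [L^2 M T^-6] — inconsistent.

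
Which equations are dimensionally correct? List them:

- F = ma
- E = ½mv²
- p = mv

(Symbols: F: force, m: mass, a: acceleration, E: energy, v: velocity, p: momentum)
Dimensionally correct: F = ma, E = ½mv², p = mv
Dimensionally incorrect: none
Ordered (correct first, then incorrect): F = ma, E = ½mv², p = mv

- F = ma: LHS [L M T^-2], RHS [L M T^-2] → correct ✓
- E = ½mv²: LHS [L^2 M T^-2], RHS [L^2 M T^-2] → correct ✓
- p = mv: LHS [L M T^-1], RHS [L M T^-1] → correct ✓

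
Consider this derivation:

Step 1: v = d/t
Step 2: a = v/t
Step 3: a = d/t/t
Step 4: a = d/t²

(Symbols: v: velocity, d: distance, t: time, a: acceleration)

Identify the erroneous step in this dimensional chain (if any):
No step introduces an error — all steps are dimensionally consistent.

Step 1: v = d/t → LHS [L T^-1], RHS [L T^-1] ✓
Step 2: a = v/t → LHS [L T^-2], RHS [L T^-2] ✓
Step 3: a = d/t/t → LHS [L T^-2], RHS [L T^-2] ✓
Step 4: a = d/t² → LHS [L T^-2], RHS [L T^-2] ✓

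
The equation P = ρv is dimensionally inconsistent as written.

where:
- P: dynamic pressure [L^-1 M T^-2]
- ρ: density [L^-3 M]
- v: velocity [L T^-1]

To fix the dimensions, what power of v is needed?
The exponent of v should be 2: P = ρv^2

The LHS P has dimensions [L^-1 M T^-2]; v has dimensions [L T^-1].
As written, the RHS ρv (exponent 1 on v) has dimensions [L^-2 M T^-1], which does not match.
With exponent 2, the RHS ρv^2 has dimensions [L^-1 M T^-2], matching the LHS.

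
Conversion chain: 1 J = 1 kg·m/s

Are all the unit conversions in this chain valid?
The chain is incorrect (it contains an error).

Incorrect: Joule is kg·m²/s², not kg·m/s (that is momentum)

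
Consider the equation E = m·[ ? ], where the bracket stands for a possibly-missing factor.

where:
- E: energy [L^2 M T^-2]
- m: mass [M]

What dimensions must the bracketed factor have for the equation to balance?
[L^2 T^-2] — velocity squared (e.g. v²)

E has dimensions [L^2 M T^-2]; m has dimensions [M].
The bracketed factor must supply [L^2 M T^-2] / [M] = [L^2 T^-2].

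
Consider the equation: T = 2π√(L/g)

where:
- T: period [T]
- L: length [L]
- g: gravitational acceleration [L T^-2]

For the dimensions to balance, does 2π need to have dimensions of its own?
No

T has dimensions [T] and √(L/g) already has dimensions [T], so the equation balances without 2π contributing any dimensions. 2π is a pure (dimensionless) number; changing or removing it would not affect dimensional consistency.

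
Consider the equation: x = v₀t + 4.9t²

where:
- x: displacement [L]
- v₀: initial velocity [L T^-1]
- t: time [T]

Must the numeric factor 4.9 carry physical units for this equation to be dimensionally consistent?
Yes

x has dimensions [L], while t² alone has dimensions [T^2]. For the equation to balance, the factor 4.9 must carry dimensions [L T^-2] — it is a dimensional constant (a numerical value of a physical quantity with its units suppressed), not a pure number.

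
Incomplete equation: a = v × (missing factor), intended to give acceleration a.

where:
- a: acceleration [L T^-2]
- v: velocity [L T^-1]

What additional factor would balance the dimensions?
1/t (inverse time), dimensions [T^-1]

a has dimensions [L T^-2] and v has dimensions [L T^-1].
The missing factor must have dimensions [L T^-2] / [L T^-1] = [T^-1], i.e. inverse time (1/t).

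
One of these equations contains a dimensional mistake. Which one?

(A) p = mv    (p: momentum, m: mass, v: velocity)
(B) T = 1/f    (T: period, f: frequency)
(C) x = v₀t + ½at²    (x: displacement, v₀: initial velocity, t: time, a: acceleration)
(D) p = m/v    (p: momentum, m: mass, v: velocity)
(D) p = m/v

The equation (D) p = m/v is dimensionally incorrect.

LHS (p): [L M T^-1]
RHS (m/v): [L^-1 M T] ✗

The dimensions do not match. The other three equations balance.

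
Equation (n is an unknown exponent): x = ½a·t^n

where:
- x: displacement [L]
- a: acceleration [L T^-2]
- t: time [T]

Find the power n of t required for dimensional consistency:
n = 2

x has dimensions [L]; t has dimensions [T].
The rest of the RHS has dimensions [L T^-2], so t^n must supply [T^2].
With n = 2: ½a·t^2 has dimensions [L], matching the LHS ✓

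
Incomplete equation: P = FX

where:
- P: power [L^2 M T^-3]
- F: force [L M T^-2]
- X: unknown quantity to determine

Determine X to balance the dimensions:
X = v (velocity), dimensions [L T^-1]

P has dimensions [L^2 M T^-3]; the rest of the RHS (F) has dimensions [L M T^-2].
So X must have dimensions [L T^-1] — X = v (velocity).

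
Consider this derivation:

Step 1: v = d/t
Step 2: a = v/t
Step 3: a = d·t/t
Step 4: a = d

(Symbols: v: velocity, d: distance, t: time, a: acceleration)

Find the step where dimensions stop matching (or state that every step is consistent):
Step 3

Step 1: v = d/t → LHS [L T^-1], RHS [L T^-1] ✓
Step 2: a = v/t → LHS [L T^-2], RHS [L T^-2] ✓
Step 3: a = d·t/t → LHS [L T^-2], RHS [L] ✗

The first dimensional inconsistency appears in step 3: a = d·t/t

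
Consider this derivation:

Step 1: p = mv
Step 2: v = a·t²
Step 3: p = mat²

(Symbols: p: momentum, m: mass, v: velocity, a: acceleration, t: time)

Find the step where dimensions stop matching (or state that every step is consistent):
Step 2

Step 1: p = mv → LHS [L M T^-1], RHS [L M T^-1] ✓
Step 2: v = a·t² → LHS [L T^-1], RHS [L] ✗

The first dimensional inconsistency appears in step 2: v = a·t²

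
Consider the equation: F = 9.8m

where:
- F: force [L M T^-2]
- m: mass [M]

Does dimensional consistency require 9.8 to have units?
Yes

F has dimensions [L M T^-2], while m alone has dimensions [M]. For the equation to balance, the factor 9.8 must carry dimensions [L T^-2] — it is a dimensional constant (a numerical value of a physical quantity with its units suppressed), not a pure number.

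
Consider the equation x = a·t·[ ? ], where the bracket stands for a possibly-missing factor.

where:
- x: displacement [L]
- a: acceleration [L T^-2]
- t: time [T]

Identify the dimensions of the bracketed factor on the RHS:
[T] — time (e.g. t)

x has dimensions [L]; a·t has dimensions [L T^-1].
The bracketed factor must supply [L] / [L T^-1] = [T].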